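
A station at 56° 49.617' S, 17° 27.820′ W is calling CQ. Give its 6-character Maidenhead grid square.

ID13ge

Add 180° to longitude and 90° to latitude: 162.5363, 33.1731.
Field: 162.5363/20 → 8 → I, 33.1731/10 → 3 → D; chars ID.
Square: 2.5363/2 → 1, 3.1731/1 → 3; chars 13.
Subsquare: 0.5363/0.0833333 → 6 → g, 0.1731/0.0416667 → 4 → e; chars ge.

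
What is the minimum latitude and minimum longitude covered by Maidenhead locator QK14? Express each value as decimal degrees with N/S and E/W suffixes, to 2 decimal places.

14.00° N, 142.00° E

Field Q=16, K=10: +16·20° lon, +10·10° lat → SW at lon 140°, lat 10°.
Square 1, 4: +1·2° lon, +4·1° lat → SW at lon 142°, lat 14°.
latitude 14.00° N, longitude 142.00° E.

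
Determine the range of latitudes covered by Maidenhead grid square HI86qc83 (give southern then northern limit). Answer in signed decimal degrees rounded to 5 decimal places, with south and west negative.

Field H=7, I=8: +7·20° lon, +8·10° lat → SW at lon -40°, lat -10°.
Square 8, 6: +8·2° lon, +6·1° lat → SW at lon -24°, lat -4°.
Subsquare q=16, c=2: +16·0.0833333° lon, +2·0.0416667° lat → SW at lon -22.6667°, lat -3.91667°.
Extended square 8, 3: +8·0.00833333° lon, +3·0.00416667° lat → SW at lon -22.6°, lat -3.90417°.
Cell spans 0.00833333° lon × 0.00416667° lat.
south -3.90417, north -3.90000.

-3.90417, -3.90000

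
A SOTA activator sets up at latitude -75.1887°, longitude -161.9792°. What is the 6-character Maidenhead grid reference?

AB94at

Shift to the Maidenhead origin (180°W, 90°S): lon 18.0208, lat 14.8113.
Field: 18.0208/20 → 0 → A, 14.8113/10 → 1 → B; chars AB.
Square: 18.0208/2 → 9, 4.8113/1 → 4; chars 94.
Subsquare: 0.0208/0.0833333 → 0 → a, 0.8113/0.0416667 → 19 → t; chars at.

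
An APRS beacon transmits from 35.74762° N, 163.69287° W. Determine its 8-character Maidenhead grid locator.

AM85dr69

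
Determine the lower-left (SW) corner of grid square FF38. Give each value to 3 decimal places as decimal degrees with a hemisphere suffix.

32.000° S, 74.000° W

Field F=5, F=5: +5·20° lon, +5·10° lat → SW at lon -80°, lat -40°.
Square 3, 8: +3·2° lon, +8·1° lat → SW at lon -74°, lat -32°.
latitude 32.000° S, longitude 74.000° W.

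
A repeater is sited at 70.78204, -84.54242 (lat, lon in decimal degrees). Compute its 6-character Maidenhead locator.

EQ70rs

Offset from 180°W / 90°S: lon 95.4576°, lat 160.7820°.
Field (20°×10°, letters A–R): lon ⌊95.4576/20⌋ = 4 → E; lat ⌊160.7820/10⌋ = 16 → Q.
Square (2°×1°, digits 0–9): lon ⌊15.4576/2⌋ = 7; lat ⌊0.7820/1⌋ = 0.
Subsquare (5′×2.5′, letters a–x): lon ⌊1.4576/0.0833333⌋ = 17 → r; lat ⌊0.7820/0.0416667⌋ = 18 → s.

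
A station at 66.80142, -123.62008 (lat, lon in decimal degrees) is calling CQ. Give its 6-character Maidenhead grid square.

Offset from 180°W / 90°S: lon 56.3799°, lat 156.8014°.
Field (20°×10°, letters A–R): lon ⌊56.3799/20⌋ = 2 → C; lat ⌊156.8014/10⌋ = 15 → P.
Square (2°×1°, digits 0–9): lon ⌊16.3799/2⌋ = 8; lat ⌊6.8014/1⌋ = 6.
Subsquare (5′×2.5′, letters a–x): lon ⌊0.3799/0.0833333⌋ = 4 → e; lat ⌊0.8014/0.0416667⌋ = 19 → t.

CP86et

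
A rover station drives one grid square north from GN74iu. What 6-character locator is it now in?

GN74iv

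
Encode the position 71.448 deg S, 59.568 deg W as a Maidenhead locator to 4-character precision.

Shift to the Maidenhead origin (180°W, 90°S): lon 120.43, lat 18.55.
Field: lon ⌊120.43/20⌋ = 6 → G; lat ⌊18.55/10⌋ = 1 → B.
Square: lon ⌊0.43/2⌋ = 0; lat ⌊8.55/1⌋ = 8.

GB08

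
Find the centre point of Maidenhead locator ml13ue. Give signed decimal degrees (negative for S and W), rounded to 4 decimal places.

23.1875, 63.7083

Field M=12, L=11: +12·20° lon, +11·10° lat → SW at lon 60°, lat 20°.
Square 1, 3: +1·2° lon, +3·1° lat → SW at lon 62°, lat 23°.
Subsquare u=20, e=4: +20·0.0833333° lon, +4·0.0416667° lat → SW at lon 63.6667°, lat 23.1667°.
Cell spans 0.0833333° lon × 0.0416667° lat. Centre is SW corner plus half of each.
latitude 23.1875, longitude 63.7083.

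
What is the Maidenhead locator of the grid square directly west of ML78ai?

ML68xi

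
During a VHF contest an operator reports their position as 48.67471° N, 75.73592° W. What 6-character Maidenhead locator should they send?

FN28dq

Offset from 180°W / 90°S: lon 104.2641°, lat 138.6747°.
Field: 104.2641/20 → 5 → F, 138.6747/10 → 13 → N; chars FN.
Square: 4.2641/2 → 2, 8.6747/1 → 8; chars 28.
Subsquare: 0.2641/0.0833333 → 3 → d, 0.6747/0.0416667 → 16 → q; chars dq.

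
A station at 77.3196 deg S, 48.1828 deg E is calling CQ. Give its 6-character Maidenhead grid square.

LB42cq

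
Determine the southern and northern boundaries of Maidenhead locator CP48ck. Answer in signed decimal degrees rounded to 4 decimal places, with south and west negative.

Field C=2, P=15: +2·20° lon, +15·10° lat → SW at lon -140°, lat 60°.
Square 4, 8: +4·2° lon, +8·1° lat → SW at lon -132°, lat 68°.
Subsquare c=2, k=10: +2·0.0833333° lon, +10·0.0416667° lat → SW at lon -131.833°, lat 68.4167°.
Cell spans 0.0833333° lon × 0.0416667° lat.
south 68.4167, north 68.4583.

68.4167, 68.4583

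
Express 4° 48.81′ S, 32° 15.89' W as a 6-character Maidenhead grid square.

HI35ue

Offset from 180°W / 90°S: lon 147.7352°, lat 85.1865°.
Field: 147.7352/20 → 7 → H, 85.1865/10 → 8 → I; chars HI.
Square: 7.7352/2 → 3, 5.1865/1 → 5; chars 35.
Subsquare: 1.7352/0.0833333 → 20 → u, 0.1865/0.0416667 → 4 → e; chars ue.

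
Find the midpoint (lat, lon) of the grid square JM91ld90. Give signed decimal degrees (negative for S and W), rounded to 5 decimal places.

31.12708, 18.99583

Field J=9, M=12: +9·20° lon, +12·10° lat → SW at lon 0°, lat 30°.
Square 9, 1: +9·2° lon, +1·1° lat → SW at lon 18°, lat 31°.
Subsquare l=11, d=3: +11·0.0833333° lon, +3·0.0416667° lat → SW at lon 18.9167°, lat 31.125°.
Extended square 9, 0: +9·0.00833333° lon, +0·0.00416667° lat → SW at lon 18.9917°, lat 31.125°.
Cell spans 0.00833333° lon × 0.00416667° lat. Centre is SW corner plus half of each.
latitude 31.12708, longitude 18.99583.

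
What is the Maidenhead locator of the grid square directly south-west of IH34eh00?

Longitude extended square 0; −1 → -1, wraps to 9, carry into subsquare.
Longitude subsquare e = 4; −1 → 3 = d.
Latitude extended square 0; −1 → -1, wraps to 9, carry into subsquare.
Latitude subsquare h = 7; −1 → 6 = g.

IH34dg99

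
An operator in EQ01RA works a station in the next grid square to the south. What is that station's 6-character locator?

EQ00rx

Latitude subsquare a = 0; −1 → -1, wraps to 23 = x, carry into square.
Latitude square 1; −1 → 0.
The longitude characters are unchanged.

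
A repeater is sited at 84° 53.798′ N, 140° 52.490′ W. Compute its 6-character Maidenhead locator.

Add 180° to longitude and 90° to latitude: 39.1252, 174.8966.
Field (20°×10°, letters A–R): 39.1252/20 → 1 → B, 174.8966/10 → 17 → R; chars BR.
Square (2°×1°, digits 0–9): 19.1252/2 → 9, 4.8966/1 → 4; chars 94.
Subsquare (5′×2.5′, letters a–x): 1.1252/0.0833333 → 13 → n, 0.8966/0.0416667 → 21 → v; chars nv.

BR94nv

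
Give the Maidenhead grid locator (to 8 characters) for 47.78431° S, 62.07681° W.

FE82xf01

Shift to the Maidenhead origin (180°W, 90°S): lon 117.92319, lat 42.21569.
Field: 117.92319/20 → 5 → F, 42.21569/10 → 4 → E; chars FE.
Square: 17.92319/2 → 8, 2.21569/1 → 2; chars 82.
Subsquare: 1.92319/0.0833333 → 23 → x, 0.21569/0.0416667 → 5 → f; chars xf.
Extended square: 0.00652/0.00833333 → 0, 0.00736/0.00416667 → 1; chars 01.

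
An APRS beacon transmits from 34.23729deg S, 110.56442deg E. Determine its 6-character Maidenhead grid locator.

OF55gs

Offset from 180°W / 90°S: lon 290.5644°, lat 55.7627°.
Field (20°×10°, letters A–R): 290.5644/20 → 14 → O, 55.7627/10 → 5 → F; chars OF.
Square (2°×1°, digits 0–9): 10.5644/2 → 5, 5.7627/1 → 5; chars 55.
Subsquare (5′×2.5′, letters a–x): 0.5644/0.0833333 → 6 → g, 0.7627/0.0416667 → 18 → s; chars gs.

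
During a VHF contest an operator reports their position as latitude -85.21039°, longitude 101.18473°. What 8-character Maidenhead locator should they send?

OA04os29

Add 180° to longitude and 90° to latitude: 281.18473, 4.78961.
Field: lon ⌊281.18473/20⌋ = 14 → O; lat ⌊4.78961/10⌋ = 0 → A.
Square: lon ⌊1.18473/2⌋ = 0; lat ⌊4.78961/1⌋ = 4.
Subsquare: lon ⌊1.18473/0.0833333⌋ = 14 → o; lat ⌊0.78961/0.0416667⌋ = 18 → s.
Extended square: lon ⌊0.01806/0.00833333⌋ = 2; lat ⌊0.03961/0.00416667⌋ = 9.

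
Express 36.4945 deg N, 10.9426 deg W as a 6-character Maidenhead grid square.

Shift to the Maidenhead origin (180°W, 90°S): lon 169.0574, lat 126.4945.
Field: lon ⌊169.0574/20⌋ = 8 → I; lat ⌊126.4945/10⌋ = 12 → M.
Square: lon ⌊9.0574/2⌋ = 4; lat ⌊6.4945/1⌋ = 6.
Subsquare: lon ⌊1.0574/0.0833333⌋ = 12 → m; lat ⌊0.4945/0.0416667⌋ = 11 → l.

IM46ml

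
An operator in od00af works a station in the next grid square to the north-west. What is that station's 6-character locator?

Longitude subsquare a = 0; −1 → -1, wraps to 23 = x, carry into square.
Longitude square 0; −1 → -1, wraps to 9, carry into field.
Longitude field O = 14; −1 → 13 = N.
Latitude subsquare f = 5; +1 → 6 = g.

ND90xg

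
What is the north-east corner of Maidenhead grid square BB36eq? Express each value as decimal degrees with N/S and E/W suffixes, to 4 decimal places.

Field B=1, B=1: +1·20° lon, +1·10° lat → SW at lon -160°, lat -80°.
Square 3, 6: +3·2° lon, +6·1° lat → SW at lon -154°, lat -74°.
Subsquare e=4, q=16: +4·0.0833333° lon, +16·0.0416667° lat → SW at lon -153.667°, lat -73.3333°.
Cell spans 0.0833333° lon × 0.0416667° lat. NE corner is SW corner plus one full cell.
latitude 73.2917° S, longitude 153.5833° W.

73.2917° S, 153.5833° W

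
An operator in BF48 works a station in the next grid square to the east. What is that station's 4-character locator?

Longitude square 4; +1 → 5.
The latitude characters are unchanged.

BF58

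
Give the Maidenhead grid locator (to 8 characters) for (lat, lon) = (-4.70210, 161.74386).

Add 180° to longitude and 90° to latitude: 341.74386, 85.29790.
Field: lon ⌊341.74386/20⌋ = 17 → R; lat ⌊85.29790/10⌋ = 8 → I.
Square: lon ⌊1.74386/2⌋ = 0; lat ⌊5.29790/1⌋ = 5.
Subsquare: lon ⌊1.74386/0.0833333⌋ = 20 → u; lat ⌊0.29790/0.0416667⌋ = 7 → h.
Extended square: lon ⌊0.07719/0.00833333⌋ = 9; lat ⌊0.00623/0.00416667⌋ = 1.

RI05uh91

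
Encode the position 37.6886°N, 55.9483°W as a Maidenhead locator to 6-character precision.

GM27aq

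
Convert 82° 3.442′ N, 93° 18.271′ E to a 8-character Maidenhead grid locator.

Add 180° to longitude and 90° to latitude: 273.30452, 172.05737.
Field (20°×10°, letters A–R): 273.30452/20 → 13 → N, 172.05737/10 → 17 → R; chars NR.
Square (2°×1°, digits 0–9): 13.30452/2 → 6, 2.05737/1 → 2; chars 62.
Subsquare (5′×2.5′, letters a–x): 1.30452/0.0833333 → 15 → p, 0.05737/0.0416667 → 1 → b; chars pb.
Extended square (30″×15″, digits 0–9): 0.05452/0.00833333 → 6, 0.01570/0.00416667 → 3; chars 63.

NR62pb63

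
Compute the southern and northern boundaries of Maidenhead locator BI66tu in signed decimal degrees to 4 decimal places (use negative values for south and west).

Field B=1, I=8: +1·20° lon, +8·10° lat → SW at lon -160°, lat -10°.
Square 6, 6: +6·2° lon, +6·1° lat → SW at lon -148°, lat -4°.
Subsquare t=19, u=20: +19·0.0833333° lon, +20·0.0416667° lat → SW at lon -146.417°, lat -3.16667°.
Cell spans 0.0833333° lon × 0.0416667° lat.
south -3.1667, north -3.1250.

-3.1667, -3.1250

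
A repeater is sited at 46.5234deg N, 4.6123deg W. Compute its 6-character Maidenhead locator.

IN76qm

Add 180° to longitude and 90° to latitude: 175.3877, 136.5234.
Field (20°×10°, letters A–R): 175.3877/20 → 8 → I, 136.5234/10 → 13 → N; chars IN.
Square (2°×1°, digits 0–9): 15.3877/2 → 7, 6.5234/1 → 6; chars 76.
Subsquare (5′×2.5′, letters a–x): 1.3877/0.0833333 → 16 → q, 0.5234/0.0416667 → 12 → m; chars qm.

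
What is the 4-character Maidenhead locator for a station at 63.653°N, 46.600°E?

LP33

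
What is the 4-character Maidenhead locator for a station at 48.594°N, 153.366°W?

Shift to the Maidenhead origin (180°W, 90°S): lon 26.63, lat 138.59.
Field (20°×10°, letters A–R): 26.63/20 → 1 → B, 138.59/10 → 13 → N; chars BN.
Square (2°×1°, digits 0–9): 6.63/2 → 3, 8.59/1 → 8; chars 38.

BN38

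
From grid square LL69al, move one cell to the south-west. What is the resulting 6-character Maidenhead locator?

LL59xk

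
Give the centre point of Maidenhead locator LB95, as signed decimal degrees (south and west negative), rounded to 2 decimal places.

-74.50, 59.00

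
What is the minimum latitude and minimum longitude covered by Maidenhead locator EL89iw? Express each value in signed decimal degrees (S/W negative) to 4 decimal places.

29.9167, -83.3333

Field E=4, L=11: +4·20° lon, +11·10° lat → SW at lon -100°, lat 20°.
Square 8, 9: +8·2° lon, +9·1° lat → SW at lon -84°, lat 29°.
Subsquare i=8, w=22: +8·0.0833333° lon, +22·0.0416667° lat → SW at lon -83.3333°, lat 29.9167°.
latitude 29.9167, longitude -83.3333.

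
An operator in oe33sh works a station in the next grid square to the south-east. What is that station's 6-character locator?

Longitude subsquare s = 18; +1 → 19 = t.
Latitude subsquare h = 7; −1 → 6 = g.

OE33tg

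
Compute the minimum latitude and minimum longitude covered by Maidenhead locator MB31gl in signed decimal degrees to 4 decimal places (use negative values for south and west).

Field M=12, B=1: +12·20° lon, +1·10° lat → SW at lon 60°, lat -80°.
Square 3, 1: +3·2° lon, +1·1° lat → SW at lon 66°, lat -79°.
Subsquare g=6, l=11: +6·0.0833333° lon, +11·0.0416667° lat → SW at lon 66.5°, lat -78.5417°.
latitude -78.5417, longitude 66.5000.

-78.5417, 66.5000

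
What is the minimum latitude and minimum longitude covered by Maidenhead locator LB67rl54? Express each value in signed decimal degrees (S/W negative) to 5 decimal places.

-72.52500, 53.45833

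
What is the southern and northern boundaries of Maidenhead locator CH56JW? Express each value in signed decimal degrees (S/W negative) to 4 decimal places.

-13.0833, -13.0417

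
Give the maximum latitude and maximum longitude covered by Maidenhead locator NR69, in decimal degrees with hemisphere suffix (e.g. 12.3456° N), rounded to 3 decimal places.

Field N=13, R=17: +13·20° lon, +17·10° lat → SW at lon 80°, lat 80°.
Square 6, 9: +6·2° lon, +9·1° lat → SW at lon 92°, lat 89°.
Cell spans 2° lon × 1° lat. NE corner is SW corner plus one full cell.
latitude 90.000° N, longitude 94.000° E.

90.000° N, 94.000° E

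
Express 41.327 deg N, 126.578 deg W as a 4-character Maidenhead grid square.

CN61

Offset from 180°W / 90°S: lon 53.42°, lat 131.33°.
Field (20°×10°, letters A–R): 53.42/20 → 2 → C, 131.33/10 → 13 → N; chars CN.
Square (2°×1°, digits 0–9): 13.42/2 → 6, 1.33/1 → 1; chars 61.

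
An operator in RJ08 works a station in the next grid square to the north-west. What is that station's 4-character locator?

QJ99

Longitude square 0; −1 → -1, wraps to 9, carry into field.
Longitude field R = 17; −1 → 16 = Q.
Latitude square 8; +1 → 9.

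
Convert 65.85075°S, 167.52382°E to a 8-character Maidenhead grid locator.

RC34sd25

Shift to the Maidenhead origin (180°W, 90°S): lon 347.52382, lat 24.14925.
Field: lon ⌊347.52382/20⌋ = 17 → R; lat ⌊24.14925/10⌋ = 2 → C.
Square: lon ⌊7.52382/2⌋ = 3; lat ⌊4.14925/1⌋ = 4.
Subsquare: lon ⌊1.52382/0.0833333⌋ = 18 → s; lat ⌊0.14925/0.0416667⌋ = 3 → d.
Extended square: lon ⌊0.02382/0.00833333⌋ = 2; lat ⌊0.02425/0.00416667⌋ = 5.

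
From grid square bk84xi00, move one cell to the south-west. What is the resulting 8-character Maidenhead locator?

BK84wh99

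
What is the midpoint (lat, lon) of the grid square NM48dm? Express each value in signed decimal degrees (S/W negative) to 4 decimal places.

38.5208, 88.2917

Field N=13, M=12: +13·20° lon, +12·10° lat → SW at lon 80°, lat 30°.
Square 4, 8: +4·2° lon, +8·1° lat → SW at lon 88°, lat 38°.
Subsquare d=3, m=12: +3·0.0833333° lon, +12·0.0416667° lat → SW at lon 88.25°, lat 38.5°.
Cell spans 0.0833333° lon × 0.0416667° lat. Centre is SW corner plus half of each.
latitude 38.5208, longitude 88.2917.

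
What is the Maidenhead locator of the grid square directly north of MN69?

Latitude square 9; +1 → 10, wraps to 0, carry into field.
Latitude field N = 13; +1 → 14 = O.
The longitude characters are unchanged.

MO60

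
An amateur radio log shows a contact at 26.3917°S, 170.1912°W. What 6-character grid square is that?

Offset from 180°W / 90°S: lon 9.8088°, lat 63.6083°.
Field: lon ⌊9.8088/20⌋ = 0 → A; lat ⌊63.6083/10⌋ = 6 → G.
Square: lon ⌊9.8088/2⌋ = 4; lat ⌊3.6083/1⌋ = 3.
Subsquare: lon ⌊1.8088/0.0833333⌋ = 21 → v; lat ⌊0.6083/0.0416667⌋ = 14 → o.

AG43vo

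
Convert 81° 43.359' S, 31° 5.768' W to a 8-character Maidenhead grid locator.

Shift to the Maidenhead origin (180°W, 90°S): lon 148.90387, lat 8.27735.
Field: lon ⌊148.90387/20⌋ = 7 → H; lat ⌊8.27735/10⌋ = 0 → A.
Square: lon ⌊8.90387/2⌋ = 4; lat ⌊8.27735/1⌋ = 8.
Subsquare: lon ⌊0.90387/0.0833333⌋ = 10 → k; lat ⌊0.27735/0.0416667⌋ = 6 → g.
Extended square: lon ⌊0.07053/0.00833333⌋ = 8; lat ⌊0.02735/0.00416667⌋ = 6.

HA48kg86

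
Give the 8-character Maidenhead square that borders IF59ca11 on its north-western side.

Longitude extended square 1; −1 → 0.
Latitude extended square 1; +1 → 2.

IF59ca02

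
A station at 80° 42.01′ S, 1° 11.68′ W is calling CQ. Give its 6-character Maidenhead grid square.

Add 180° to longitude and 90° to latitude: 178.8053, 9.2998.
Field: lon ⌊178.8053/20⌋ = 8 → I; lat ⌊9.2998/10⌋ = 0 → A.
Square: lon ⌊18.8053/2⌋ = 9; lat ⌊9.2998/1⌋ = 9.
Subsquare: lon ⌊0.8053/0.0833333⌋ = 9 → j; lat ⌊0.2998/0.0416667⌋ = 7 → h.

IA99jh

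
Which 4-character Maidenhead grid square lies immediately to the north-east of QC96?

RC07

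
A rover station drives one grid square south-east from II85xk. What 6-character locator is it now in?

II95aj

Longitude subsquare x = 23; +1 → 24, wraps to 0 = a, carry into square.
Longitude square 8; +1 → 9.
Latitude subsquare k = 10; −1 → 9 = j.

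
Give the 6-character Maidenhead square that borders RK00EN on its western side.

RK00dn

Longitude subsquare e = 4; −1 → 3 = d.
The latitude characters are unchanged.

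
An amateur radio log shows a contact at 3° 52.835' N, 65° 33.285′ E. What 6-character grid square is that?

MJ23sv

Offset from 180°W / 90°S: lon 245.5548°, lat 93.8806°.
Field: lon ⌊245.5548/20⌋ = 12 → M; lat ⌊93.8806/10⌋ = 9 → J.
Square: lon ⌊5.5548/2⌋ = 2; lat ⌊3.8806/1⌋ = 3.
Subsquare: lon ⌊1.5548/0.0833333⌋ = 18 → s; lat ⌊0.8806/0.0416667⌋ = 21 → v.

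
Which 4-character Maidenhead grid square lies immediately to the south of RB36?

RB35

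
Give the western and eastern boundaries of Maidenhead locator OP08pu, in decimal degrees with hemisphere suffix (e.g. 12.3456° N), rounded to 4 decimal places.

Field O=14, P=15: +14·20° lon, +15·10° lat → SW at lon 100°, lat 60°.
Square 0, 8: +0·2° lon, +8·1° lat → SW at lon 100°, lat 68°.
Subsquare p=15, u=20: +15·0.0833333° lon, +20·0.0416667° lat → SW at lon 101.25°, lat 68.8333°.
Cell spans 0.0833333° lon × 0.0416667° lat.
west 101.2500° E, east 101.3333° E.

101.2500° E, 101.3333° E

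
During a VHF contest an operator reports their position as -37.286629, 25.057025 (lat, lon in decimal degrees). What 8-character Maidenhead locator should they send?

KF22mr61

Add 180° to longitude and 90° to latitude: 205.05703, 52.71337.
Field (20°×10°, letters A–R): lon ⌊205.05703/20⌋ = 10 → K; lat ⌊52.71337/10⌋ = 5 → F.
Square (2°×1°, digits 0–9): lon ⌊5.05703/2⌋ = 2; lat ⌊2.71337/1⌋ = 2.
Subsquare (5′×2.5′, letters a–x): lon ⌊1.05703/0.0833333⌋ = 12 → m; lat ⌊0.71337/0.0416667⌋ = 17 → r.
Extended square (30″×15″, digits 0–9): lon ⌊0.05703/0.00833333⌋ = 6; lat ⌊0.00504/0.00416667⌋ = 1.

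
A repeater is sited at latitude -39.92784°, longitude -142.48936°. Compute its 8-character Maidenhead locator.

Add 180° to longitude and 90° to latitude: 37.51064, 50.07216.
Field: 37.51064/20 → 1 → B, 50.07216/10 → 5 → F; chars BF.
Square: 17.51064/2 → 8, 0.07216/1 → 0; chars 80.
Subsquare: 1.51064/0.0833333 → 18 → s, 0.07216/0.0416667 → 1 → b; chars sb.
Extended square: 0.01064/0.00833333 → 1, 0.03049/0.00416667 → 7; chars 17.

BF80sb17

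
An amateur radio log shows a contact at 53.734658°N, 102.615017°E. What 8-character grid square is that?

OO13hr36

Offset from 180°W / 90°S: lon 282.61502°, lat 143.73466°.
Field: lon ⌊282.61502/20⌋ = 14 → O; lat ⌊143.73466/10⌋ = 14 → O.
Square: lon ⌊2.61502/2⌋ = 1; lat ⌊3.73466/1⌋ = 3.
Subsquare: lon ⌊0.61502/0.0833333⌋ = 7 → h; lat ⌊0.73466/0.0416667⌋ = 17 → r.
Extended square: lon ⌊0.03168/0.00833333⌋ = 3; lat ⌊0.02632/0.00416667⌋ = 6.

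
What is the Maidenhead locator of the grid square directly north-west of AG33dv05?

AG33cv96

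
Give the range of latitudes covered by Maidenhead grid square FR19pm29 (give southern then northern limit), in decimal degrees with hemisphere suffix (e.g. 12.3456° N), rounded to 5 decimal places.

Field F=5, R=17: +5·20° lon, +17·10° lat → SW at lon -80°, lat 80°.
Square 1, 9: +1·2° lon, +9·1° lat → SW at lon -78°, lat 89°.
Subsquare p=15, m=12: +15·0.0833333° lon, +12·0.0416667° lat → SW at lon -76.75°, lat 89.5°.
Extended square 2, 9: +2·0.00833333° lon, +9·0.00416667° lat → SW at lon -76.7333°, lat 89.5375°.
Cell spans 0.00833333° lon × 0.00416667° lat.
south 89.53750° N, north 89.54167° N.

89.53750° N, 89.54167° N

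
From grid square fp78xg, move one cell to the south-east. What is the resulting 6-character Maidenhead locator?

FP88af

Longitude subsquare x = 23; +1 → 24, wraps to 0 = a, carry into square.
Longitude square 7; +1 → 8.
Latitude subsquare g = 6; −1 → 5 = f.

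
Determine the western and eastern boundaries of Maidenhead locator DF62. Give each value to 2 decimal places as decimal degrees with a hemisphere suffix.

Field D=3, F=5: +3·20° lon, +5·10° lat → SW at lon -120°, lat -40°.
Square 6, 2: +6·2° lon, +2·1° lat → SW at lon -108°, lat -38°.
Cell spans 2° lon × 1° lat.
west 108.00° W, east 106.00° W.

108.00° W, 106.00° W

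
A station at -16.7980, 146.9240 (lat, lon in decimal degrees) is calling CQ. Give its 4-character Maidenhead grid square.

QH33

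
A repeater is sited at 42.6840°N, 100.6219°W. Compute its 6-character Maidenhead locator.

DN92qq

Offset from 180°W / 90°S: lon 79.3781°, lat 132.6840°.
Field: lon ⌊79.3781/20⌋ = 3 → D; lat ⌊132.6840/10⌋ = 13 → N.
Square: lon ⌊19.3781/2⌋ = 9; lat ⌊2.6840/1⌋ = 2.
Subsquare: lon ⌊1.3781/0.0833333⌋ = 16 → q; lat ⌊0.6840/0.0416667⌋ = 16 → q.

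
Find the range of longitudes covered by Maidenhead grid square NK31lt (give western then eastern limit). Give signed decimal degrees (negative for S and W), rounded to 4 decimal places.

Field N=13, K=10: +13·20° lon, +10·10° lat → SW at lon 80°, lat 10°.
Square 3, 1: +3·2° lon, +1·1° lat → SW at lon 86°, lat 11°.
Subsquare l=11, t=19: +11·0.0833333° lon, +19·0.0416667° lat → SW at lon 86.9167°, lat 11.7917°.
Cell spans 0.0833333° lon × 0.0416667° lat.
west 86.9167, east 87.0000.

86.9167, 87.0000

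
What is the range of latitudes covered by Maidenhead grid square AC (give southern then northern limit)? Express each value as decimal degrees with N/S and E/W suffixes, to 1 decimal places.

Field A=0, C=2: +0·20° lon, +2·10° lat → SW at lon -180°, lat -70°.
Cell spans 20° lon × 10° lat.
south 70.0° S, north 60.0° S.

70.0° S, 60.0° S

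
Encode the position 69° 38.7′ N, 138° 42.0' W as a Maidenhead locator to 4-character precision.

Add 180° to longitude and 90° to latitude: 41.30, 159.64.
Field: lon ⌊41.30/20⌋ = 2 → C; lat ⌊159.64/10⌋ = 15 → P.
Square: lon ⌊1.30/2⌋ = 0; lat ⌊9.64/1⌋ = 9.

CP09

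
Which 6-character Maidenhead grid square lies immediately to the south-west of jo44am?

JO34xl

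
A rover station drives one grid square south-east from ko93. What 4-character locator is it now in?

Longitude square 9; +1 → 10, wraps to 0, carry into field.
Longitude field K = 10; +1 → 11 = L.
Latitude square 3; −1 → 2.

LO02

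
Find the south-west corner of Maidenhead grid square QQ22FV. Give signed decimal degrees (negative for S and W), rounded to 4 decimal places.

72.8750, 144.4167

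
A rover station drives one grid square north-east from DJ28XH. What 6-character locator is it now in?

DJ38ai

Longitude subsquare x = 23; +1 → 24, wraps to 0 = a, carry into square.
Longitude square 2; +1 → 3.
Latitude subsquare h = 7; +1 → 8 = i.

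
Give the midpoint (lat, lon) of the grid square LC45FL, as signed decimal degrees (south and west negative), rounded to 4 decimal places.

-64.5208, 48.4583

Field L=11, C=2: +11·20° lon, +2·10° lat → SW at lon 40°, lat -70°.
Square 4, 5: +4·2° lon, +5·1° lat → SW at lon 48°, lat -65°.
Subsquare f=5, l=11: +5·0.0833333° lon, +11·0.0416667° lat → SW at lon 48.4167°, lat -64.5417°.
Cell spans 0.0833333° lon × 0.0416667° lat. Centre is SW corner plus half of each.
latitude -64.5208, longitude 48.4583.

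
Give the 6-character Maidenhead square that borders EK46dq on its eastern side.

EK46eq

Longitude subsquare d = 3; +1 → 4 = e.
The latitude characters are unchanged.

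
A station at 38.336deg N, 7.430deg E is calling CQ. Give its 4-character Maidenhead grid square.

Shift to the Maidenhead origin (180°W, 90°S): lon 187.43, lat 128.34.
Field: lon ⌊187.43/20⌋ = 9 → J; lat ⌊128.34/10⌋ = 12 → M.
Square: lon ⌊7.43/2⌋ = 3; lat ⌊8.34/1⌋ = 8.

JM38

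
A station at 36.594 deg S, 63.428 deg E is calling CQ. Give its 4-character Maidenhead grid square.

Offset from 180°W / 90°S: lon 243.43°, lat 53.41°.
Field (20°×10°, letters A–R): lon ⌊243.43/20⌋ = 12 → M; lat ⌊53.41/10⌋ = 5 → F.
Square (2°×1°, digits 0–9): lon ⌊3.43/2⌋ = 1; lat ⌊3.41/1⌋ = 3.

MF13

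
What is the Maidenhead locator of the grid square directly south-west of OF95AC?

OF85xb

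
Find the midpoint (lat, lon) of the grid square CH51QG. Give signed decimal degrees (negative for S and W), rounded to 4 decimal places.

Field C=2, H=7: +2·20° lon, +7·10° lat → SW at lon -140°, lat -20°.
Square 5, 1: +5·2° lon, +1·1° lat → SW at lon -130°, lat -19°.
Subsquare q=16, g=6: +16·0.0833333° lon, +6·0.0416667° lat → SW at lon -128.667°, lat -18.75°.
Cell spans 0.0833333° lon × 0.0416667° lat. Centre is SW corner plus half of each.
latitude -18.7292, longitude -128.6250.

-18.7292, -128.6250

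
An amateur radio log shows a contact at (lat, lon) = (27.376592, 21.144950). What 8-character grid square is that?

KL07nj70

Shift to the Maidenhead origin (180°W, 90°S): lon 201.14495, lat 117.37659.
Field: lon ⌊201.14495/20⌋ = 10 → K; lat ⌊117.37659/10⌋ = 11 → L.
Square: lon ⌊1.14495/2⌋ = 0; lat ⌊7.37659/1⌋ = 7.
Subsquare: lon ⌊1.14495/0.0833333⌋ = 13 → n; lat ⌊0.37659/0.0416667⌋ = 9 → j.
Extended square: lon ⌊0.06162/0.00833333⌋ = 7; lat ⌊0.00159/0.00416667⌋ = 0.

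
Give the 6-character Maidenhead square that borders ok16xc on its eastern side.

Longitude subsquare x = 23; +1 → 24, wraps to 0 = a, carry into square.
Longitude square 1; +1 → 2.
The latitude characters are unchanged.

OK26ac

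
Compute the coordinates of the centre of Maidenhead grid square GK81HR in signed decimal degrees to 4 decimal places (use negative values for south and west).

Field G=6, K=10: +6·20° lon, +10·10° lat → SW at lon -60°, lat 10°.
Square 8, 1: +8·2° lon, +1·1° lat → SW at lon -44°, lat 11°.
Subsquare h=7, r=17: +7·0.0833333° lon, +17·0.0416667° lat → SW at lon -43.4167°, lat 11.7083°.
Cell spans 0.0833333° lon × 0.0416667° lat. Centre is SW corner plus half of each.
latitude 11.7292, longitude -43.3750.

11.7292, -43.3750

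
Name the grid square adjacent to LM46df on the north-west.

LM46cg

Longitude subsquare d = 3; −1 → 2 = c.
Latitude subsquare f = 5; +1 → 6 = g.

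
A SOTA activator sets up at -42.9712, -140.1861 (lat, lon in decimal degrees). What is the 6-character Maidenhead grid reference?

BE97va

Add 180° to longitude and 90° to latitude: 39.8139, 47.0288.
Field: 39.8139/20 → 1 → B, 47.0288/10 → 4 → E; chars BE.
Square: 19.8139/2 → 9, 7.0288/1 → 7; chars 97.
Subsquare: 1.8139/0.0833333 → 21 → v, 0.0288/0.0416667 → 0 → a; chars va.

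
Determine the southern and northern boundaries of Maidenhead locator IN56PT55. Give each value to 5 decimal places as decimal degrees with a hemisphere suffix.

46.81250° N, 46.81667° N

Field I=8, N=13: +8·20° lon, +13·10° lat → SW at lon -20°, lat 40°.
Square 5, 6: +5·2° lon, +6·1° lat → SW at lon -10°, lat 46°.
Subsquare p=15, t=19: +15·0.0833333° lon, +19·0.0416667° lat → SW at lon -8.75°, lat 46.7917°.
Extended square 5, 5: +5·0.00833333° lon, +5·0.00416667° lat → SW at lon -8.70833°, lat 46.8125°.
Cell spans 0.00833333° lon × 0.00416667° lat.
south 46.81250° N, north 46.81667° N.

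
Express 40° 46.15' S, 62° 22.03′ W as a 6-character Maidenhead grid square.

FE89tf

Shift to the Maidenhead origin (180°W, 90°S): lon 117.6328, lat 49.2308.
Field: 117.6328/20 → 5 → F, 49.2308/10 → 4 → E; chars FE.
Square: 17.6328/2 → 8, 9.2308/1 → 9; chars 89.
Subsquare: 1.6328/0.0833333 → 19 → t, 0.2308/0.0416667 → 5 → f; chars tf.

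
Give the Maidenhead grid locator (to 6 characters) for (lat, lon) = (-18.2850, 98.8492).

NH91kr

Offset from 180°W / 90°S: lon 278.8492°, lat 71.7150°.
Field: lon ⌊278.8492/20⌋ = 13 → N; lat ⌊71.7150/10⌋ = 7 → H.
Square: lon ⌊18.8492/2⌋ = 9; lat ⌊1.7150/1⌋ = 1.
Subsquare: lon ⌊0.8492/0.0833333⌋ = 10 → k; lat ⌊0.7150/0.0416667⌋ = 17 → r.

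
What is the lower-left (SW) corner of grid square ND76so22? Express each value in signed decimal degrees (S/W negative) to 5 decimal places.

-53.40833, 95.51667

Field N=13, D=3: +13·20° lon, +3·10° lat → SW at lon 80°, lat -60°.
Square 7, 6: +7·2° lon, +6·1° lat → SW at lon 94°, lat -54°.
Subsquare s=18, o=14: +18·0.0833333° lon, +14·0.0416667° lat → SW at lon 95.5°, lat -53.4167°.
Extended square 2, 2: +2·0.00833333° lon, +2·0.00416667° lat → SW at lon 95.5167°, lat -53.4083°.
latitude -53.40833, longitude 95.51667.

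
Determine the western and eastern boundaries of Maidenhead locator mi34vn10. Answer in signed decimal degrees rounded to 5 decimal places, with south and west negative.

67.75833, 67.76667

Field M=12, I=8: +12·20° lon, +8·10° lat → SW at lon 60°, lat -10°.
Square 3, 4: +3·2° lon, +4·1° lat → SW at lon 66°, lat -6°.
Subsquare v=21, n=13: +21·0.0833333° lon, +13·0.0416667° lat → SW at lon 67.75°, lat -5.45833°.
Extended square 1, 0: +1·0.00833333° lon, +0·0.00416667° lat → SW at lon 67.7583°, lat -5.45833°.
Cell spans 0.00833333° lon × 0.00416667° lat.
west 67.75833, east 67.76667.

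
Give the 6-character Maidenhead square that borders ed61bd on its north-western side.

Longitude subsquare b = 1; −1 → 0 = a.
Latitude subsquare d = 3; +1 → 4 = e.

ED61ae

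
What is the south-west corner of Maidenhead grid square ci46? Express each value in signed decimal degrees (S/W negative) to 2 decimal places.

-4.00, -132.00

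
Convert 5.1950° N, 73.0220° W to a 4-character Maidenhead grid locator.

FJ35

Add 180° to longitude and 90° to latitude: 106.98, 95.19.
Field (20°×10°, letters A–R): lon ⌊106.98/20⌋ = 5 → F; lat ⌊95.19/10⌋ = 9 → J.
Square (2°×1°, digits 0–9): lon ⌊6.98/2⌋ = 3; lat ⌊5.19/1⌋ = 5.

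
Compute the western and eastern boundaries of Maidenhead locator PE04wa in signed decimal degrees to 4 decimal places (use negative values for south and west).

121.8333, 121.9167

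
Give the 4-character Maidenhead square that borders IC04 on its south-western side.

Longitude square 0; −1 → -1, wraps to 9, carry into field.
Longitude field I = 8; −1 → 7 = H.
Latitude square 4; −1 → 3.

HC93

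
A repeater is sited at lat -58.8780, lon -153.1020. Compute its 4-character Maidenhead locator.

Offset from 180°W / 90°S: lon 26.90°, lat 31.12°.
Field: lon ⌊26.90/20⌋ = 1 → B; lat ⌊31.12/10⌋ = 3 → D.
Square: lon ⌊6.90/2⌋ = 3; lat ⌊1.12/1⌋ = 1.

BD31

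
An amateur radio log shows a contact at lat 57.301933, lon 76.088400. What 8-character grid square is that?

Offset from 180°W / 90°S: lon 256.08840°, lat 147.30193°.
Field: 256.08840/20 → 12 → M, 147.30193/10 → 14 → O; chars MO.
Square: 16.08840/2 → 8, 7.30193/1 → 7; chars 87.
Subsquare: 0.08840/0.0833333 → 1 → b, 0.30193/0.0416667 → 7 → h; chars bh.
Extended square: 0.00507/0.00833333 → 0, 0.01027/0.00416667 → 2; chars 02.

MO87bh02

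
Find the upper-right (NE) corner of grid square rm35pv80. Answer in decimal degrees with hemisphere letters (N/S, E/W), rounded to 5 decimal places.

35.87917° N, 167.32500° E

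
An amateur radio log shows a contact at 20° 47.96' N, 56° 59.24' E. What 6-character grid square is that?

LL80lt

Shift to the Maidenhead origin (180°W, 90°S): lon 236.9873, lat 110.7993.
Field: 236.9873/20 → 11 → L, 110.7993/10 → 11 → L; chars LL.
Square: 16.9873/2 → 8, 0.7993/1 → 0; chars 80.
Subsquare: 0.9873/0.0833333 → 11 → l, 0.7993/0.0416667 → 19 → t; chars lt.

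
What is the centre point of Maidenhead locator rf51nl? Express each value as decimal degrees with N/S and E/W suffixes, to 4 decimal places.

Field R=17, F=5: +17·20° lon, +5·10° lat → SW at lon 160°, lat -40°.
Square 5, 1: +5·2° lon, +1·1° lat → SW at lon 170°, lat -39°.
Subsquare n=13, l=11: +13·0.0833333° lon, +11·0.0416667° lat → SW at lon 171.083°, lat -38.5417°.
Cell spans 0.0833333° lon × 0.0416667° lat. Centre is SW corner plus half of each.
latitude 38.5208° S, longitude 171.1250° E.

38.5208° S, 171.1250° E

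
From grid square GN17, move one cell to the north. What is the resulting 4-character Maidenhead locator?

Latitude square 7; +1 → 8.
The longitude characters are unchanged.

GN18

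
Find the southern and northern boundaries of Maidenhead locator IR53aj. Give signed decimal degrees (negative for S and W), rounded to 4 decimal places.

83.3750, 83.4167

Field I=8, R=17: +8·20° lon, +17·10° lat → SW at lon -20°, lat 80°.
Square 5, 3: +5·2° lon, +3·1° lat → SW at lon -10°, lat 83°.
Subsquare a=0, j=9: +0·0.0833333° lon, +9·0.0416667° lat → SW at lon -10°, lat 83.375°.
Cell spans 0.0833333° lon × 0.0416667° lat.
south 83.3750, north 83.4167.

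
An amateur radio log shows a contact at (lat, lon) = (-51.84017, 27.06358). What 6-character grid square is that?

KD38md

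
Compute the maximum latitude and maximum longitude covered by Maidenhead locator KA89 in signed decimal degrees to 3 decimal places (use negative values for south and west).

-80.000, 38.000

Field K=10, A=0: +10·20° lon, +0·10° lat → SW at lon 20°, lat -90°.
Square 8, 9: +8·2° lon, +9·1° lat → SW at lon 36°, lat -81°.
Cell spans 2° lon × 1° lat. NE corner is SW corner plus one full cell.
latitude -80.000, longitude 38.000.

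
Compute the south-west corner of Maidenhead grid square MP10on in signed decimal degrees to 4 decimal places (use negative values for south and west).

Field M=12, P=15: +12·20° lon, +15·10° lat → SW at lon 60°, lat 60°.
Square 1, 0: +1·2° lon, +0·1° lat → SW at lon 62°, lat 60°.
Subsquare o=14, n=13: +14·0.0833333° lon, +13·0.0416667° lat → SW at lon 63.1667°, lat 60.5417°.
latitude 60.5417, longitude 63.1667.

60.5417, 63.1667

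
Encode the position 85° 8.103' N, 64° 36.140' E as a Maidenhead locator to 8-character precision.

Shift to the Maidenhead origin (180°W, 90°S): lon 244.60233, lat 175.13505.
Field: 244.60233/20 → 12 → M, 175.13505/10 → 17 → R; chars MR.
Square: 4.60233/2 → 2, 5.13505/1 → 5; chars 25.
Subsquare: 0.60233/0.0833333 → 7 → h, 0.13505/0.0416667 → 3 → d; chars hd.
Extended square: 0.01900/0.00833333 → 2, 0.01005/0.00416667 → 2; chars 22.

MR25hd22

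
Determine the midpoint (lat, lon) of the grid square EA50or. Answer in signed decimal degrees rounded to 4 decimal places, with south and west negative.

-89.2708, -88.7917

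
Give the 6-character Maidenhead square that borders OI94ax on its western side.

OI84xx

Longitude subsquare a = 0; −1 → -1, wraps to 23 = x, carry into square.
Longitude square 9; −1 → 8.
The latitude characters are unchanged.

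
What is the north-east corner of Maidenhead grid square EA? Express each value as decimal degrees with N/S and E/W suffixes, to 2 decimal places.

80.00° S, 80.00° W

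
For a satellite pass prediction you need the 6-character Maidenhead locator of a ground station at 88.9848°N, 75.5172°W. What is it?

FR28fx

Offset from 180°W / 90°S: lon 104.4828°, lat 178.9848°.
Field: 104.4828/20 → 5 → F, 178.9848/10 → 17 → R; chars FR.
Square: 4.4828/2 → 2, 8.9848/1 → 8; chars 28.
Subsquare: 0.4828/0.0833333 → 5 → f, 0.9848/0.0416667 → 23 → x; chars fx.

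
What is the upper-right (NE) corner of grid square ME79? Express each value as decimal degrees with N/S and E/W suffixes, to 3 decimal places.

40.000° S, 76.000° E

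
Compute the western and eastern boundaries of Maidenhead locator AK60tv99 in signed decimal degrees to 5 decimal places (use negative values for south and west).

-166.34167, -166.33333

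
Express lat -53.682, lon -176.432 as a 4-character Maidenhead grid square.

AD16

Offset from 180°W / 90°S: lon 3.57°, lat 36.32°.
Field (20°×10°, letters A–R): lon ⌊3.57/20⌋ = 0 → A; lat ⌊36.32/10⌋ = 3 → D.
Square (2°×1°, digits 0–9): lon ⌊3.57/2⌋ = 1; lat ⌊6.32/1⌋ = 6.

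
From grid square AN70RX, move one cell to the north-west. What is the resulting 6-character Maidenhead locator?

Longitude subsquare r = 17; −1 → 16 = q.
Latitude subsquare x = 23; +1 → 24, wraps to 0 = a, carry into square.
Latitude square 0; +1 → 1.

AN71qa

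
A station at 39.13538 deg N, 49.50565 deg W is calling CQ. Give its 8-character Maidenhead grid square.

Offset from 180°W / 90°S: lon 130.49435°, lat 129.13538°.
Field: lon ⌊130.49435/20⌋ = 6 → G; lat ⌊129.13538/10⌋ = 12 → M.
Square: lon ⌊10.49435/2⌋ = 5; lat ⌊9.13538/1⌋ = 9.
Subsquare: lon ⌊0.49435/0.0833333⌋ = 5 → f; lat ⌊0.13538/0.0416667⌋ = 3 → d.
Extended square: lon ⌊0.07768/0.00833333⌋ = 9; lat ⌊0.01038/0.00416667⌋ = 2.

GM59fd92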